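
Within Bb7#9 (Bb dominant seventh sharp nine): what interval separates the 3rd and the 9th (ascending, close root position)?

The chord tones of Bb7#9 (Bb dominant seventh sharp nine) are Bb, D, F, Ab, C#.
So we need the interval from D up to C#.
D up to C# spans 7 letter names and 11 semitones — a major seventh.

major seventh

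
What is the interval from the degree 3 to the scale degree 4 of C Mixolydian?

minor 2nd

Spelling C Mixolydian: C D E F G A Bb.
So we need the interval from E up to F.
From E to F: 1 semitone over a second = minor.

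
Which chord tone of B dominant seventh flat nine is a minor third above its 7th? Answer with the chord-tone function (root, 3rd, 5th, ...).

Spelling the chord: B, D#, F#, A, C.
The 7th is A. A minor third above A is C.
C is the chord's 9th.

9th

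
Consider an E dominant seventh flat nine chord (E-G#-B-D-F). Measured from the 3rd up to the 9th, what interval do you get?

diminished 7th

So we need the interval from G# up to F.
From G# to F: 9 semitones over a seventh = diminished.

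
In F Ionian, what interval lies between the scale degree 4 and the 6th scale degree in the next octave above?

The scale runs F G A Bb C D E.
The scale degree 4 is Bb and the degree 6 (up an octave) is D.
Counting 10 letters and 16 half steps from Bb gives a major tenth.

M10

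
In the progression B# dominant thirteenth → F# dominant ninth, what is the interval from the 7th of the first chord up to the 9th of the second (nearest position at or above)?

The 7th of B# dominant thirteenth is A#; the 9th of F# dominant ninth is G#.
From A# to G#: 10 semitones over a seventh = minor.

minor 7th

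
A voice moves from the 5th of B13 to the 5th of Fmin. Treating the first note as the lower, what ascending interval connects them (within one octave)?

diminished 5th

B13 has F♯ as its 5th, and Fmin has C as its 5th.
5 letter names make it a fifth; at 6 semitones (a half step narrower than perfect) the quality is diminished.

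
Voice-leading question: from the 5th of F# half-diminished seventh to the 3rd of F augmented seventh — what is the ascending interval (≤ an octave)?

major sixth

The 5th of F# half-diminished seventh is C; the 3rd of F augmented seventh is A.
From C to A is 9 semitones, exactly the major sixth.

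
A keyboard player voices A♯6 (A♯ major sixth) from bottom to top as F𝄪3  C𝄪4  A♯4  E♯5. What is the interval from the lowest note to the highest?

minor fourteenth

The outer voices are F𝄪3 and E♯5.
F𝄪 up to E♯ is 22 semitones, a half step narrower than a major fourteenth, so the interval is minor.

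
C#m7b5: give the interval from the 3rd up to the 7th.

P5

The chord tones of C#ø7 are C# E G B.
So we need the interval from E up to B.
From E to B is 7 semitones, exactly the perfect fifth.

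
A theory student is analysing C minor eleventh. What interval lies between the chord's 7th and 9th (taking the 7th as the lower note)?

The chord tones of Cm11 are C E♭ G B♭ D F.
7th = B♭; 9th = D.
From B♭ to D is 4 semitones, exactly the major third.

major third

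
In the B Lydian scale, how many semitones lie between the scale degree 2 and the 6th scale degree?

The scale is B C♯ D♯ E♯ F♯ G♯ A♯.
C♯ up to G♯ is a perfect fifth — 7 semitones.

7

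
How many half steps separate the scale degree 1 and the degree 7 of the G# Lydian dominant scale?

10

The scale is G# A# B# C## D# E# F#.
G# up to F# is a minor seventh — 10 semitones.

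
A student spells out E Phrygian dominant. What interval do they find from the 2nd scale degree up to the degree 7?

major 6th

Spelling E Phrygian dominant: E F G# A B C D.
That puts F below D.
From F to D is 9 semitones, exactly the major sixth.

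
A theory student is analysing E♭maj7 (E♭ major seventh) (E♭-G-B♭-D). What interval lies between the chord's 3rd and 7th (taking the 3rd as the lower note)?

The 3rd is G and the 7th is D.
Counting 5 letters and 7 half steps from G gives a perfect fifth.

perfect fifth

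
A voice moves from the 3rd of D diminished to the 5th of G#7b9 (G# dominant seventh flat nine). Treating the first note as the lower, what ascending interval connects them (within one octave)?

D diminished has F as its 3rd, and G#7b9 (G# dominant seventh flat nine) has D# as its 5th.
F up to D# is 10 semitones, a half step wider than a major sixth, so the interval is augmented.

augmented 6th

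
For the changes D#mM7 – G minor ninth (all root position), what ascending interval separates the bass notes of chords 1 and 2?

d4

The roots are D# and G.
D# up to G is 4 semitones, a half step narrower than a perfect fourth, so the interval is diminished.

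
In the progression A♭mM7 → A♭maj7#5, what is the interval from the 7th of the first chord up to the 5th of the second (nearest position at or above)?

M6

A♭mM7 has G as its 7th, and A♭maj7#5 has E as its 5th.
From G to E is 9 semitones, exactly the major sixth.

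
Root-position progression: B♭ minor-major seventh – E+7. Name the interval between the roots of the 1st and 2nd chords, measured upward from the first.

augmented fourth

The roots are B♭ and E.
4 letter names make it a fourth; at 6 semitones (a half step wider than perfect) the quality is augmented.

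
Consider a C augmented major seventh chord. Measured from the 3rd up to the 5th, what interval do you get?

C augmented major seventh: C–E–G#–B.
So we need the interval from E up to G#.
E up to G# spans 3 letter names and 4 semitones — a major third.

major third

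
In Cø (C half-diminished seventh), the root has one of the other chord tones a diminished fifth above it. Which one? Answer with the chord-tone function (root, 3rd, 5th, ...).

5th

Cø7: C–Eb–Gb–Bb.
The root is C. A diminished fifth above C is Gb.
Gb is the chord's 5th.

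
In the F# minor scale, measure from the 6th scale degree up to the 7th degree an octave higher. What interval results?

F# natural minor: F# G# A B C# D E.
The 6th scale degree is D and the scale degree 7 (up an octave) is E.
Counting 9 letters and 14 half steps from D gives a major ninth.

major ninth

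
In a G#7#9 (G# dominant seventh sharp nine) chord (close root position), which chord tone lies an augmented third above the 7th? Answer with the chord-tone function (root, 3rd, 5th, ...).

G#7#9 is spelled G#-B#-D#-F#-A##.
The 7th is F#. An augmented third above F# is A##.
A## is the chord's 9th.

9th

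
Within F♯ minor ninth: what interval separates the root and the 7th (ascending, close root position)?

F♯m9 is spelled F♯-A-C♯-E-G♯.
The root is F♯ and the 7th is E.
7 letter names make it a seventh; at 10 semitones (a half step narrower than major) the quality is minor.

minor seventh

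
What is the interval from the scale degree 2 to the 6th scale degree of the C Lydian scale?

The scale runs C D E F# G A B.
Scale degree 2 = D; scale degree 6 = A.
D up to A spans 5 letter names and 7 semitones — a perfect fifth.

perfect 5th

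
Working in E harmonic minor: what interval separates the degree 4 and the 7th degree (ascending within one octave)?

augmented fourth

E harmonic minor: E F# G A B C D#.
Degree 4 = A; 7th degree = D#.
From A to D#: 6 semitones over a fourth = augmented.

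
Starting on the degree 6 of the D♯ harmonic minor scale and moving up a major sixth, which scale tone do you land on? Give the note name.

G#

The scale is D♯ E♯ F♯ G♯ A♯ B C𝄪.
The degree 6 is B; a major sixth above that is G♯ — scale degree 4.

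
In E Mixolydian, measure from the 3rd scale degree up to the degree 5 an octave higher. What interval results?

m10

E mixolydian: E F# G# A B C# D.
The 3rd scale degree is G# and the 5th scale degree (up an octave) is B.
From G# to B: 15 semitones over a tenth = minor.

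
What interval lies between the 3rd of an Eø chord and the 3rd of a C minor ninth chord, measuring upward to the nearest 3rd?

Eø has G as its 3rd, and C minor ninth has Eb as its 3rd.
6 letter names make it a sixth; at 8 semitones (a half step narrower than major) the quality is minor.

m6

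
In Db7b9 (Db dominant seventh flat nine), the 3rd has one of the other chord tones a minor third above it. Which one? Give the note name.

Spelling the chord: Db F Ab Cb Ebb.
The 3rd is F. A minor third above F is Ab.
Ab is the chord's 5th.

Ab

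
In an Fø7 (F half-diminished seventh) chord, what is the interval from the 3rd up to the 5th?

minor third

The chord tones of F half-diminished seventh are F–A♭–C♭–E♭.
3rd = A♭; 5th = C♭.
A♭ up to C♭ is 3 semitones, a half step narrower than a major third, so the interval is minor.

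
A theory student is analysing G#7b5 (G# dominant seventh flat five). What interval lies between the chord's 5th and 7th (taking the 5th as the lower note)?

M3

G#7b5 (G# dominant seventh flat five) is spelled G# B# D F#.
The 5th is D and the 7th is F#.
D up to F# spans 3 letter names and 4 semitones — a major third.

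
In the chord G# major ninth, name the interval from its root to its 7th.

major 7th

G#maj9: G#, B#, D#, F##, A#.
The root is G# and the 7th is F##.
From G# to F## is 11 semitones, exactly the major seventh.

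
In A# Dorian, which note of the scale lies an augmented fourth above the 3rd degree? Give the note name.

F##

The scale is A# B# C# D# E# F## G#.
The 3rd degree is C#; an augmented fourth above that is F## — scale degree 6.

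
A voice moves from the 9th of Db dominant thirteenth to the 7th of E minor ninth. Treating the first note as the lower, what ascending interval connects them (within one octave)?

The 9th of Db dominant thirteenth is Eb; the 7th of E minor ninth is D.
From Eb to D is 11 semitones, exactly the major seventh.

major 7th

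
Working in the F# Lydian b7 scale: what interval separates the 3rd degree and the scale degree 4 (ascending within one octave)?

major second

The scale runs F# G# A# B# C# D# E.
3rd degree = A#; scale degree 4 = B#.
From A# to B# is 2 semitones, exactly the major second.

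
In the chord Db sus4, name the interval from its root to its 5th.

The chord tones of Db sus4 are Db Gb Ab.
The root is Db and the 5th is Ab.
Counting 5 letters and 7 half steps from Db gives a perfect fifth.

perfect fifth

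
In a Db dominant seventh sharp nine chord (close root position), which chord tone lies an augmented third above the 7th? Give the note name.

E

Spelling the chord: Db F Ab Cb E.
The 7th is Cb. An augmented third above Cb is E.
E is the chord's 9th.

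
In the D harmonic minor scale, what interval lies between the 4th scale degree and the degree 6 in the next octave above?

minor 10th

The scale runs D E F G A Bb C#.
That puts G below Bb.
G up to Bb is 15 semitones, a half step narrower than a major tenth, so the interval is minor.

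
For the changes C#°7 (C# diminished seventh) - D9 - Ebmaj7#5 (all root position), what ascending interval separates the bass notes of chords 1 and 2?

minor second

The roots are C# and D.
2 letter names make it a second; at 1 semitone (a half step narrower than major) the quality is minor.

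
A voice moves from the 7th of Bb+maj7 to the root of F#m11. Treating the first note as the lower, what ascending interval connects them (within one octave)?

Bb+maj7 has A as its 7th, and F#m11 has F# as its root.
Counting 6 letters and 9 half steps from A gives a major sixth.

major 6th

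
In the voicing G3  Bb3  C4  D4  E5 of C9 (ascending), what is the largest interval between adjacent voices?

Adjacent intervals: G3→Bb3 = minor third; Bb3→C4 = major second; C4→D4 = major second; D4→E5 = major ninth.
The largest is D4 to E5, a major ninth (14 semitones).

M9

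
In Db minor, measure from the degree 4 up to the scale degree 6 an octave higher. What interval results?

The scale runs Db Eb Fb Gb Ab Bbb Cb.
That puts Gb below Bbb.
10 letter names make it a tenth; at 15 semitones (a half step narrower than major) the quality is minor.

m10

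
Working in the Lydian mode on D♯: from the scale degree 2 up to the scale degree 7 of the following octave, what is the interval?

major 13th

Spelling the Lydian mode on D♯: D♯ E♯ F𝄪 G𝄪 A♯ B♯ C𝄪.
That puts E♯ below C𝄪.
From E♯ to C𝄪 is 21 semitones, exactly the major thirteenth.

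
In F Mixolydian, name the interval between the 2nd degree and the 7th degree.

F mixolydian: F G A Bb C D Eb.
That puts G below Eb.
From G to Eb: 8 semitones over a sixth = minor.

minor sixth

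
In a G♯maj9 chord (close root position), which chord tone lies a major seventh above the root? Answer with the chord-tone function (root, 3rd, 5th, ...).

7th

The chord tones of G♯maj9 (G♯ major ninth) are G♯, B♯, D♯, F𝄪, A♯.
The root is G♯. A major seventh above G♯ is F𝄪.
F𝄪 is the chord's 7th.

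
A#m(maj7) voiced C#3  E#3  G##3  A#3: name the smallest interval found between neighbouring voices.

minor second

Adjacent intervals: C#3→E#3 = major third; E#3→G##3 = major third; G##3→A#3 = minor second.
The smallest is G##3 to A#3, a minor second (1 semitone).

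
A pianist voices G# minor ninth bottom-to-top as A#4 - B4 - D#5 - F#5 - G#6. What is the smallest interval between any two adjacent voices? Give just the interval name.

minor 2nd

Adjacent intervals: A#4→B4 = minor second; B4→D#5 = major third; D#5→F#5 = minor third; F#5→G#6 = major ninth.
The smallest is A#4 to B4, a minor second (1 semitone).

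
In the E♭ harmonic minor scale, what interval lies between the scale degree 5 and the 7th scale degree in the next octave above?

The scale runs E♭ F G♭ A♭ B♭ C♭ D.
That puts B♭ below D.
From B♭ to D is 16 semitones, exactly the major tenth.

major tenth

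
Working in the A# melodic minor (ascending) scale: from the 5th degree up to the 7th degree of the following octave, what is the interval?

major 10th

A# melodic minor: A# B# C# D# E# F## G##.
The 5th degree is E# and the degree 7 (up an octave) is G##.
E# up to G## spans 10 letter names and 16 semitones — a major tenth.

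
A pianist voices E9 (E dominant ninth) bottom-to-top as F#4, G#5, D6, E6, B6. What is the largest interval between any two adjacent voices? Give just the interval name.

major ninth

Adjacent intervals: F#4→G#5 = major ninth; G#5→D6 = diminished fifth; D6→E6 = major second; E6→B6 = perfect fifth.
The largest is F#4 to G#5, a major ninth (14 semitones).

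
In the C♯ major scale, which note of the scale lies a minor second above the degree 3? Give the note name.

F#

The scale is C♯ D♯ E♯ F♯ G♯ A♯ B♯.
The degree 3 is E♯; a minor second above that is F♯ — scale degree 4.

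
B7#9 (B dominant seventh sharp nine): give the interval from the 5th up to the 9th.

The chord tones of B7#9 are B-D♯-F♯-A-C𝄪.
The 5th is F♯ and the 9th is C𝄪.
From F♯ to C𝄪: 8 semitones over a fifth = augmented.

augmented 5th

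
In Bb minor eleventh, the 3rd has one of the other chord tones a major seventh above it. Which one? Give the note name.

C

Bbm11: Bb–Db–F–Ab–C–Eb.
The 3rd is Db. A major seventh above Db is C.
C is the chord's 9th.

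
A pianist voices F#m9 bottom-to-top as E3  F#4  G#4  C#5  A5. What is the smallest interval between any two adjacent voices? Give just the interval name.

major second

Adjacent intervals: E3→F#4 = major ninth; F#4→G#4 = major second; G#4→C#5 = perfect fourth; C#5→A5 = minor sixth.
The smallest is F#4 to G#4, a major second (2 semitones).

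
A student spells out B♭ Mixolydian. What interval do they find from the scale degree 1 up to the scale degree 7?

The scale runs B♭ C D E♭ F G A♭.
The scale degree 1 is B♭ and the 7th degree is A♭.
B♭ up to A♭ is 10 semitones, a half step narrower than a major seventh, so the interval is minor.

minor seventh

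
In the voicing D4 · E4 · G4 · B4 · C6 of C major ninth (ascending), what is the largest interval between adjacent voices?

m9

Adjacent intervals: D4→E4 = major second; E4→G4 = minor third; G4→B4 = major third; B4→C6 = minor ninth.
The largest is B4 to C6, a minor ninth (13 semitones).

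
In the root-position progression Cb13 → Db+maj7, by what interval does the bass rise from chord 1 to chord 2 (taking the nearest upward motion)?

major 2nd

The roots are Cb and Db.
From Cb to Db is 2 semitones, exactly the major second.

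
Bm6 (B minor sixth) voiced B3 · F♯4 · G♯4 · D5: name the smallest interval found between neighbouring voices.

Adjacent intervals: B3→F♯4 = perfect fifth; F♯4→G♯4 = major second; G♯4→D5 = diminished fifth.
The smallest is F♯4 to G♯4, a major second (2 semitones).

major second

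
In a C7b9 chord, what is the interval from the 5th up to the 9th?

C7b9 is spelled C–E–G–Bb–Db.
That puts G below Db.
5 letter names make it a fifth; at 6 semitones (a half step narrower than perfect) the quality is diminished.

diminished fifth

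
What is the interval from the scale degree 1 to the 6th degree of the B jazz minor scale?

Spelling the B jazz minor scale: B C♯ D E F♯ G♯ A♯.
The scale degree 1 is B and the 6th scale degree is G♯.
From B to G♯ is 9 semitones, exactly the major sixth.

major sixth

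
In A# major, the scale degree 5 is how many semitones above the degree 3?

3

The scale is A# B# C## D# E# F## G##.
C## up to E# is a minor third — 3 semitones.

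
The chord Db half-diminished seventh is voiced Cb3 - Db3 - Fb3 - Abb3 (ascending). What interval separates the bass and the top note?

minor sixth

The outer voices are Cb3 and Abb3.
From Cb to Abb: 8 semitones over a sixth = minor.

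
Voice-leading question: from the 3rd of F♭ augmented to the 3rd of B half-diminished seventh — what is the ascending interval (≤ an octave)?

augmented fourth

The 3rd of F♭ augmented is A♭; the 3rd of B half-diminished seventh is D.
4 letter names make it a fourth; at 6 semitones (a half step wider than perfect) the quality is augmented.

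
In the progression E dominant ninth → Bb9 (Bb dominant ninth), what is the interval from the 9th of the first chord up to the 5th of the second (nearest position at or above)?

The 9th of E dominant ninth is F#; the 5th of Bb9 (Bb dominant ninth) is F.
F# up to F is 11 semitones, a half step narrower than a perfect octave, so the interval is diminished.

d8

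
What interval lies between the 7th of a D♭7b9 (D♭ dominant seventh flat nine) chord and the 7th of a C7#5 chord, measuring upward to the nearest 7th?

major 7th

The 7th of D♭7b9 (D♭ dominant seventh flat nine) is C♭; the 7th of C7#5 is B♭.
C♭ up to B♭ spans 7 letter names and 11 semitones — a major seventh.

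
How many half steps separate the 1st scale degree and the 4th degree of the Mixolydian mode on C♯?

The scale is C♯ D♯ E♯ F♯ G♯ A♯ B.
C♯ up to F♯ is a perfect fourth — 5 semitones.

5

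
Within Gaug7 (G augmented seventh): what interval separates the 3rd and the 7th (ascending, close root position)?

The chord tones of G7#5 (G augmented seventh) are G–B–D#–F.
The 3rd is B and the 7th is F.
5 letter names make it a fifth; at 6 semitones (a half step narrower than perfect) the quality is diminished.
This 3–7 tritone is the characteristic tension at the heart of the dominant sound.

diminished 5th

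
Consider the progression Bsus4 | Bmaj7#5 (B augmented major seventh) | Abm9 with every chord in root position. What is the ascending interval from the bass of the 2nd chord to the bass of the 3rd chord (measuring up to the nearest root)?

d7

The roots are B and Ab.
From B to Ab: 9 semitones over a seventh = diminished.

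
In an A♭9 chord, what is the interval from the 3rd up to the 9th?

minor seventh

A♭9: A♭–C–E♭–G♭–B♭.
That puts C below B♭.
C up to B♭ is 10 semitones, a half step narrower than a major seventh, so the interval is minor.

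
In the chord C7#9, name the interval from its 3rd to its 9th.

M7

C dominant seventh sharp nine is spelled C-E-G-Bb-D#.
So we need the interval from E up to D#.
Counting 7 letters and 11 half steps from E gives a major seventh.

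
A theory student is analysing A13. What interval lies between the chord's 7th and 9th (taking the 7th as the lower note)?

major third

Spelling the chord: A–C♯–E–G–B–F♯.
7th = G; 9th = B.
From G to B is 4 semitones, exactly the major third.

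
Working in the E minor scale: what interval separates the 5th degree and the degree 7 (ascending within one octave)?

minor third

The scale runs E F♯ G A B C D.
So we need the interval from B up to D.
B up to D is 3 semitones, a half step narrower than a major third, so the interval is minor.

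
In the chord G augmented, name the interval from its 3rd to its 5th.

G+: G–B–D♯.
That puts B below D♯.
B up to D♯ spans 3 letter names and 4 semitones — a major third.

major third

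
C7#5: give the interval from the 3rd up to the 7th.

diminished 5th

Caug7: C-E-G#-Bb.
That puts E below Bb.
E up to Bb is 6 semitones, a half step narrower than a perfect fifth, so the interval is diminished.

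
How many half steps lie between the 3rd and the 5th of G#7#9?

Spelling the chord: G#–B#–D#–F#–A##.
B# to D# is a minor third: 3 semitones.

3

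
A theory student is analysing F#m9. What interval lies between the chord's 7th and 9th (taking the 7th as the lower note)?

M3

F# minor ninth: F#–A–C#–E–G#.
That puts E below G#.
Counting 3 letters and 4 half steps from E gives a major third.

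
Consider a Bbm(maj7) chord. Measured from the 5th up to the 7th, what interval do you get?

major third

The chord tones of Bbm(maj7) are Bb–Db–F–A.
That puts F below A.
F up to A spans 3 letter names and 4 semitones — a major third.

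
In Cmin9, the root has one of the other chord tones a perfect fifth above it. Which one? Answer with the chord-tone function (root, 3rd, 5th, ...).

Spelling the chord: C-Eb-G-Bb-D.
The root is C. A perfect fifth above C is G.
G is the chord's 5th.

5th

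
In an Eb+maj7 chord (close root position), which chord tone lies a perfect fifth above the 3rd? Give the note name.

Eb+maj7 is spelled Eb, G, B, D.
The 3rd is G. A perfect fifth above G is D.
D is the chord's 7th.

D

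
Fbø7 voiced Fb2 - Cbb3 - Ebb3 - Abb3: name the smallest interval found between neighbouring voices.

Adjacent intervals: Fb2→Cbb3 = diminished fifth; Cbb3→Ebb3 = major third; Ebb3→Abb3 = perfect fourth.
The smallest is Cbb3 to Ebb3, a major third (4 semitones).

major third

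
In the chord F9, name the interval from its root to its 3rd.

F9 (F dominant ninth): F A C E♭ G.
The root is F and the 3rd is A.
From F to A is 4 semitones, exactly the major third.

major third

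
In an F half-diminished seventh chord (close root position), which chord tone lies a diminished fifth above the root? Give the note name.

Cb

The chord tones of Fø (F half-diminished seventh) are F A♭ C♭ E♭.
The root is F. A diminished fifth above F is C♭.
C♭ is the chord's 5th.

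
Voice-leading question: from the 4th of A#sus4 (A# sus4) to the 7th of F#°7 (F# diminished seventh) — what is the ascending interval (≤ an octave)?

The 4th of A#sus4 (A# sus4) is D#; the 7th of F#°7 (F# diminished seventh) is Eb.
D# up to Eb is 0 semitones, a whole step narrower than a major second, so the interval is diminished.

d2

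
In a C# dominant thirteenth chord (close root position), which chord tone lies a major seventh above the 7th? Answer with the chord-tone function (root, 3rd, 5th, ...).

13th

Spelling the chord: C# E# G# B D# A#.
The 7th is B. A major seventh above B is A#.
A# is the chord's 13th.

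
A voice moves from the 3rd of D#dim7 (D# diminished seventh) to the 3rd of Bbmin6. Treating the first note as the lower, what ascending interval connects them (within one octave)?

The 3rd of D#dim7 (D# diminished seventh) is F#; the 3rd of Bbmin6 is Db.
6 letter names make it a sixth; at 7 semitones (a whole step narrower than major) the quality is diminished.

diminished 6th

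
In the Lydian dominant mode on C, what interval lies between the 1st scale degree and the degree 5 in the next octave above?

C lydian dominant: C D E F# G A Bb.
So we need the interval from C up to G.
From C to G is 19 semitones, exactly the perfect twelfth.

perfect twelfth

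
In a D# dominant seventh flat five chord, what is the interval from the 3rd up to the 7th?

Spelling the chord: D#-F##-A-C#.
That puts F## below C#.
5 letter names make it a fifth; at 6 semitones (a half step narrower than perfect) the quality is diminished.
That tritone between 3rd and 7th is what gives the dominant seventh its pull toward resolution.

diminished 5th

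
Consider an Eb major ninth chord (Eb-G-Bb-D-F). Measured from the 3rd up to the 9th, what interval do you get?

So we need the interval from G up to F.
From G to F: 10 semitones over a seventh = minor.

minor seventh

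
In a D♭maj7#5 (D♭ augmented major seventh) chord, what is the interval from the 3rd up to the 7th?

D♭maj7#5 (D♭ augmented major seventh): D♭ F A C.
The 3rd is F and the 7th is C.
Counting 5 letters and 7 half steps from F gives a perfect fifth.

perfect fifth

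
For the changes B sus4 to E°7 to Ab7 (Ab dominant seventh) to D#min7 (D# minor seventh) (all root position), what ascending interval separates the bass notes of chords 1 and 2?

perfect fourth

The roots are B and E.
B up to E spans 4 letter names and 5 semitones — a perfect fourth.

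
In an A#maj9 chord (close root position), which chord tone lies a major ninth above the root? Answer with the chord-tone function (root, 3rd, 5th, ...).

Spelling the chord: A#-C##-E#-G##-B#.
The root is A#. A major ninth above A# is B#.
B# is the chord's 9th.

9th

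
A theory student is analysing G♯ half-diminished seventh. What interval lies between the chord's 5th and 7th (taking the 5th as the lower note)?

Spelling the chord: G♯, B, D, F♯.
That puts D below F♯.
From D to F♯ is 4 semitones, exactly the major third.

major third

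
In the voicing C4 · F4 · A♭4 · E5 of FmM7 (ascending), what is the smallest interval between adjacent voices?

minor third

Adjacent intervals: C4→F4 = perfect fourth; F4→A♭4 = minor third; A♭4→E5 = augmented fifth.
The smallest is F4 to A♭4, a minor third (3 semitones).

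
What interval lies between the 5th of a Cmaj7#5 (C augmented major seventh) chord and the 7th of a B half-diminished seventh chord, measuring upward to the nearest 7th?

Cmaj7#5 (C augmented major seventh) has G# as its 5th, and B half-diminished seventh has A as its 7th.
G# up to A is 1 semitone, a half step narrower than a major second, so the interval is minor.

minor 2nd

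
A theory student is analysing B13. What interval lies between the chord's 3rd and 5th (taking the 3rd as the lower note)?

The chord tones of B13 are B, D#, F#, A, C#, G#.
So we need the interval from D# up to F#.
From D# to F#: 3 semitones over a third = minor.

minor third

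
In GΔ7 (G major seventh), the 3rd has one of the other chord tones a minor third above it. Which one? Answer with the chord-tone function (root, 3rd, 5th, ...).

5th

Spelling the chord: G-B-D-F#.
The 3rd is B. A minor third above B is D.
D is the chord's 5th.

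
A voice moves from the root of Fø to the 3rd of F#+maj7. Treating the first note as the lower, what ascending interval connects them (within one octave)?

The root of Fø is F; the 3rd of F#+maj7 is A#.
From F to A#: 5 semitones over a third = augmented.

augmented third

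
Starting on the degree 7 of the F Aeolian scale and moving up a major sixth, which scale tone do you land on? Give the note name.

C

The scale is F G Ab Bb C Db Eb.
The degree 7 is Eb; a major sixth above that is C — scale degree 5.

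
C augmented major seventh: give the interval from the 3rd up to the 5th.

C augmented major seventh: C-E-G♯-B.
3rd = E; 5th = G♯.
From E to G♯ is 4 semitones, exactly the major third.

major 3rd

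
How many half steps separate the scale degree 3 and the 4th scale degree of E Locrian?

2

The scale is E F G A Bb C D.
G up to A is a major second — 2 semitones.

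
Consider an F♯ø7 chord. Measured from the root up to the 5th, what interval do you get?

d5

The chord tones of F♯ half-diminished seventh are F♯, A, C, E.
So we need the interval from F♯ up to C.
From F♯ to C: 6 semitones over a fifth = diminished.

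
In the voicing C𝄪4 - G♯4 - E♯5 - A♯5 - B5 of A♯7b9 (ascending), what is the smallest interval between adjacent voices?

minor 2nd

Adjacent intervals: C𝄪4→G♯4 = diminished fifth; G♯4→E♯5 = major sixth; E♯5→A♯5 = perfect fourth; A♯5→B5 = minor second.
The smallest is A♯5 to B5, a minor second (1 semitone).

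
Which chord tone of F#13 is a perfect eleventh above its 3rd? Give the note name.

D#

F#13: F# A# C# E G# D#.
The 3rd is A#. A perfect eleventh above A# is D#.
D# is the chord's 13th.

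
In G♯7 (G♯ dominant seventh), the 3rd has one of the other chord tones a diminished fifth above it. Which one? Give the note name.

Spelling the chord: G♯-B♯-D♯-F♯.
The 3rd is B♯. A diminished fifth above B♯ is F♯.
F♯ is the chord's 7th.

F#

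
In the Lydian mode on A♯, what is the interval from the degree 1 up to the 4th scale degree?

The scale runs A♯ B♯ C𝄪 D𝄪 E♯ F𝄪 G𝄪.
Degree 1 = A♯; 4th degree = D𝄪.
From A♯ to D𝄪: 6 semitones over a fourth = augmented.

augmented 4th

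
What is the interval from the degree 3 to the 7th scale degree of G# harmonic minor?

A5

Spelling G# harmonic minor: G# A# B C# D# E F##.
Degree 3 = B; scale degree 7 = F##.
B up to F## is 8 semitones, a half step wider than a perfect fifth, so the interval is augmented.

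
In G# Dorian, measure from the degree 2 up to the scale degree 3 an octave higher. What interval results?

minor ninth

The scale runs G# A# B C# D# E# F#.
So we need the interval from A# up to B.
From A# to B: 13 semitones over a ninth = minor.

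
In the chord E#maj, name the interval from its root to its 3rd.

Spelling the chord: E#-G##-B#.
The root is E# and the 3rd is G##.
E# up to G## spans 3 letter names and 4 semitones — a major third.

major third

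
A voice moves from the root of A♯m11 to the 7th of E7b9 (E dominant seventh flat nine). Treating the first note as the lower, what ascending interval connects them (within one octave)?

diminished fourth

A♯m11 has A♯ as its root, and E7b9 (E dominant seventh flat nine) has D as its 7th.
From A♯ to D: 4 semitones over a fourth = diminished.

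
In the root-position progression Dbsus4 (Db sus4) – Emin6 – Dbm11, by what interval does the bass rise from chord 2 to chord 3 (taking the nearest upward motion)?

The roots are E and Db.
From E to Db: 9 semitones over a seventh = diminished.

diminished seventh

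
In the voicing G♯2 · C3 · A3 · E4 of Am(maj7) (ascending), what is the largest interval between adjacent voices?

Adjacent intervals: G♯2→C3 = diminished fourth; C3→A3 = major sixth; A3→E4 = perfect fifth.
The largest is C3 to A3, a major sixth (9 semitones).

major sixth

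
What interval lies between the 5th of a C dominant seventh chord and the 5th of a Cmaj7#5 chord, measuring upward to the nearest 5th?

C dominant seventh has G as its 5th, and Cmaj7#5 has G# as its 5th.
G up to G# is 1 semitone, a half step wider than a perfect unison, so the interval is augmented.

augmented unison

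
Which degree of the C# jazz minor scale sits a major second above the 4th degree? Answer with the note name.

The scale is C# D# E F# G# A# B#.
The 4th degree is F#; a major second above that is G# — scale degree 5.

G#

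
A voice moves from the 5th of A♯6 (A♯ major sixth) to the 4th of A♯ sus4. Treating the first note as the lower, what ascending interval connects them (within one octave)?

The 5th of A♯6 (A♯ major sixth) is E♯; the 4th of A♯ sus4 is D♯.
E♯ up to D♯ is 10 semitones, a half step narrower than a major seventh, so the interval is minor.

minor seventh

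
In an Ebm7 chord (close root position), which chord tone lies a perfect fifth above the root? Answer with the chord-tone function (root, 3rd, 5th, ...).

5th

The chord tones of Ebmin7 are Eb Gb Bb Db.
The root is Eb. A perfect fifth above Eb is Bb.
Bb is the chord's 5th.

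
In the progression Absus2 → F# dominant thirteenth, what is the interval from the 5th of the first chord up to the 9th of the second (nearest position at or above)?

augmented 3rd

Absus2 has Eb as its 5th, and F# dominant thirteenth has G# as its 9th.
Eb up to G# is 5 semitones, a half step wider than a major third, so the interval is augmented.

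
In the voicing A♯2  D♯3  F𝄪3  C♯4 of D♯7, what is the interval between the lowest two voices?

Those voices are A♯2 and D♯3.
From A♯ to D♯ is 5 semitones, exactly the perfect fourth.

perfect 4th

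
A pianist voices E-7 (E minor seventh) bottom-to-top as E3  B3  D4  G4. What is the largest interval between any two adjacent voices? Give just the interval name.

P5

Adjacent intervals: E3→B3 = perfect fifth; B3→D4 = minor third; D4→G4 = perfect fourth.
The largest is E3 to B3, a perfect fifth (7 semitones).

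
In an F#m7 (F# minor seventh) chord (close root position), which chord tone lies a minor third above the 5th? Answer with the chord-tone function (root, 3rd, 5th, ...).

7th

Spelling the chord: F#, A, C#, E.
The 5th is C#. A minor third above C# is E.
E is the chord's 7th.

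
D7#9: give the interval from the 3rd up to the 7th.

D7#9: D–F#–A–C–E#.
3rd = F#; 7th = C.
5 letter names make it a fifth; at 6 semitones (a half step narrower than perfect) the quality is diminished.

diminished 5th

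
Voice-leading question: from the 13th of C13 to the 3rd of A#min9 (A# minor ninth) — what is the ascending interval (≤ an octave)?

major third

The 13th of C13 is A; the 3rd of A#min9 (A# minor ninth) is C#.
Counting 3 letters and 4 half steps from A gives a major third.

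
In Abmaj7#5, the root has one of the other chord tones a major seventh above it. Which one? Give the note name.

G

The chord tones of Abmaj7#5 (Ab augmented major seventh) are Ab–C–E–G.
The root is Ab. A major seventh above Ab is G.
G is the chord's 7th.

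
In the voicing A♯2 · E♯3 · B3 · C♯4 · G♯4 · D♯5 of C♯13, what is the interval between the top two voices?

perfect fifth

Those voices are G♯4 and D♯5.
From G♯ to D♯ is 7 semitones, exactly the perfect fifth.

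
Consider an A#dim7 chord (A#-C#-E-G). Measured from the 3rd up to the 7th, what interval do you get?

diminished fifth

The 3rd is C# and the 7th is G.
5 letter names make it a fifth; at 6 semitones (a half step narrower than perfect) the quality is diminished.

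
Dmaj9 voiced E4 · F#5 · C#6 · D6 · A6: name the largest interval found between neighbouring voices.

Adjacent intervals: E4→F#5 = major ninth; F#5→C#6 = perfect fifth; C#6→D6 = minor second; D6→A6 = perfect fifth.
The largest is E4 to F#5, a major ninth (14 semitones).

major ninth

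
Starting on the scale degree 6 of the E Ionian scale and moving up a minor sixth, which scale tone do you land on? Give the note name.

A

The scale is E F♯ G♯ A B C♯ D♯.
The scale degree 6 is C♯; a minor sixth above that is A — scale degree 4.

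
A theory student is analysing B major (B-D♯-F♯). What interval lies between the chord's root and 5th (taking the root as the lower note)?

perfect fifth

So we need the interval from B up to F♯.
Counting 5 letters and 7 half steps from B gives a perfect fifth.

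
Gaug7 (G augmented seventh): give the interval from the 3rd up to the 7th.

diminished fifth

Spelling the chord: G-B-D#-F.
So we need the interval from B up to F.
5 letter names make it a fifth; at 6 semitones (a half step narrower than perfect) the quality is diminished.
That tritone between 3rd and 7th is what gives the dominant seventh its pull toward resolution.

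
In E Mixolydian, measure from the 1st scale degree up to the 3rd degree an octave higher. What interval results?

The scale runs E F# G# A B C# D.
1st scale degree = E; degree 3 (up an octave) = G#.
E up to G# spans 10 letter names and 16 semitones — a major tenth.

major tenth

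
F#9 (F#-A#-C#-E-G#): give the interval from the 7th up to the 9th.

major third

So we need the interval from E up to G#.
From E to G# is 4 semitones, exactly the major third.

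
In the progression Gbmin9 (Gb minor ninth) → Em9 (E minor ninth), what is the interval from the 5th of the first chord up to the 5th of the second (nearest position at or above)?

augmented sixth

Gbmin9 (Gb minor ninth) has Db as its 5th, and Em9 (E minor ninth) has B as its 5th.
Db up to B is 10 semitones, a half step wider than a major sixth, so the interval is augmented.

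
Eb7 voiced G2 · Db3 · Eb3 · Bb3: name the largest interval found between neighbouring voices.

perfect fifth

Adjacent intervals: G2→Db3 = diminished fifth; Db3→Eb3 = major second; Eb3→Bb3 = perfect fifth.
The largest is Eb3 to Bb3, a perfect fifth (7 semitones).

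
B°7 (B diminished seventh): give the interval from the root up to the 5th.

B°7: B, D, F, A♭.
Root = B; 5th = F.
5 letter names make it a fifth; at 6 semitones (a half step narrower than perfect) the quality is diminished.

diminished fifth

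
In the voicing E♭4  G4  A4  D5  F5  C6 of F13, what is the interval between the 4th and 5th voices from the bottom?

Those voices are D5 and F5.
3 letter names make it a third; at 3 semitones (a half step narrower than major) the quality is minor.

minor 3rd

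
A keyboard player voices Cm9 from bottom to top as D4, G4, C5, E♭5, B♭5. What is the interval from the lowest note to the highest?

minor thirteenth

The outer voices are D4 and B♭5.
D up to B♭ is 20 semitones, a half step narrower than a major thirteenth, so the interval is minor.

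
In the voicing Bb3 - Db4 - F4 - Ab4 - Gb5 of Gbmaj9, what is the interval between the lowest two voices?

minor 3rd

Those voices are Bb3 and Db4.
3 letter names make it a third; at 3 semitones (a half step narrower than major) the quality is minor.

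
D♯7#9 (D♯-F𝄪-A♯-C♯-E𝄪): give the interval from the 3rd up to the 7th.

The 3rd is F𝄪 and the 7th is C♯.
From F𝄪 to C♯: 6 semitones over a fifth = diminished.

diminished fifth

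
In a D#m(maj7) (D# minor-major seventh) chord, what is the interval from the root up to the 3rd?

m3

D#m(maj7) is spelled D#–F#–A#–C##.
The root is D# and the 3rd is F#.
3 letter names make it a third; at 3 semitones (a half step narrower than major) the quality is minor.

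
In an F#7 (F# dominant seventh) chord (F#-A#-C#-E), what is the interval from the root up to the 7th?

So we need the interval from F# up to E.
F# up to E is 10 semitones, a half step narrower than a major seventh, so the interval is minor.

minor 7th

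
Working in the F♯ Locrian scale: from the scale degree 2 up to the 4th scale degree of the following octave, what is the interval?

major tenth

The scale runs F♯ G A B C D E.
That puts G below B.
Counting 10 letters and 16 half steps from G gives a major tenth.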